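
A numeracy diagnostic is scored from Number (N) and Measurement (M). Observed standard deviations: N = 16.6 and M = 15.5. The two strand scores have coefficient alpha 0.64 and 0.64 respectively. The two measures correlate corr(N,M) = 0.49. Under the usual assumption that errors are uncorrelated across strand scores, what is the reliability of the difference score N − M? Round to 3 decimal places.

0.296

Var(N−M) = 16.6² + 15.5² − 2·16.6·15.5·0.49 = 515.81 − 252.154 = 263.656.
Because errors are independent across components, Cov(Tᵢ,Tⱼ) = Cov(Xᵢ,Xⱼ); the off-diagonal part of the true-score variance is the same as above.
True-score variance = [16.6²·0.64 + 15.5²·0.64] − 252.154 = 330.118 − 252.154 = 77.9644.
Reliability = 77.9644 / 263.656 = 0.296.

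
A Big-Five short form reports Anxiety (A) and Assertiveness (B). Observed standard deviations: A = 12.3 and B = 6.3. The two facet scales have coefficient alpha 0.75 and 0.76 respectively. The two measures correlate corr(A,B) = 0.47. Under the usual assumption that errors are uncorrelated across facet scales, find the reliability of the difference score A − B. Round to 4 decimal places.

0.5992

Var(A−B) = 12.3² + 6.3² − 2·12.3·6.3·0.47 = 190.98 − 72.8406 = 118.139.
Under uncorrelated errors the observed covariances equal the true-score covariances, so only the own-variance terms attenuate.
True-score variance = [12.3²·0.75 + 6.3²·0.76] − 72.8406 = 143.632 − 72.8406 = 70.7913.
Reliability = 70.7913 / 118.139 = 0.5992.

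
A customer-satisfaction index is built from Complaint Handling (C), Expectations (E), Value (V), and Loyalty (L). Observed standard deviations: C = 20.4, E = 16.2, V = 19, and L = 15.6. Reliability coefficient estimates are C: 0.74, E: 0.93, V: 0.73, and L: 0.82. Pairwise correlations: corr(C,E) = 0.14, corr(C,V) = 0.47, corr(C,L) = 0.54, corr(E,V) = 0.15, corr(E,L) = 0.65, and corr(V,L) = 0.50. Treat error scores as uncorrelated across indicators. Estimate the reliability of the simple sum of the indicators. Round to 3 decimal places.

Var(C+E+V+L) = 20.4² + 16.2² + 19² + 15.6² + 2·[20.4·16.2·0.14 + 20.4·19·0.47 + 20.4·15.6·0.54 + 16.2·19·0.15 + 16.2·15.6·0.65 + 19·15.6·0.50] = 1282.96 + 1517.85 = 2800.81.
Because errors are independent across components, Cov(Tᵢ,Tⱼ) = Cov(Xᵢ,Xⱼ); the off-diagonal part of the true-score variance is the same as above.
True-score variance = [20.4²·0.74 + 16.2²·0.93 + 19²·0.73 + 15.6²·0.82] + 1517.85 = 1015.11 + 1517.85 = 2532.97.
Reliability = 2532.97 / 2800.81 = 0.904.

0.904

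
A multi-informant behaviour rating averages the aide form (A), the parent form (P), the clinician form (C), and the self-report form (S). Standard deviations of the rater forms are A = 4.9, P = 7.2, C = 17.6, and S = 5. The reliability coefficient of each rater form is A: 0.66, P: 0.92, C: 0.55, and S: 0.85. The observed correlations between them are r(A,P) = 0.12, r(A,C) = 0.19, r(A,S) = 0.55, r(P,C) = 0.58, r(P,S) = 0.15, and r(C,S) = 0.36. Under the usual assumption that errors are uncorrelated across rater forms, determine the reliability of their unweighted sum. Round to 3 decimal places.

0.778

Var(A+P+C+S) = 4.9² + 7.2² + 17.6² + 5² + 2·[4.9·7.2·0.12 + 4.9·17.6·0.19 + 4.9·5·0.55 + 7.2·17.6·0.58 + 7.2·5·0.15 + 17.6·5·0.36] = 410.61 + 289.344 = 699.954.
With uncorrelated errors the cross-covariances are all true-score covariance, so they carry over unchanged; only the diagonal terms shrink to ρᵢσᵢ².
True-score variance = [4.9²·0.66 + 7.2²·0.92 + 17.6²·0.55 + 5²·0.85] + 289.344 = 255.157 + 289.344 = 544.501.
Reliability = 544.501 / 699.954 = 0.778.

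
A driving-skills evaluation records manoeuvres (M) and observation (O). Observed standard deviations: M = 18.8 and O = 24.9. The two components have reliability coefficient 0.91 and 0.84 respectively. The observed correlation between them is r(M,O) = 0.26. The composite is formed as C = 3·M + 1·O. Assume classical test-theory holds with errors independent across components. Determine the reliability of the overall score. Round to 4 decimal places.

0.9149

Var(C) = 3²·18.8² + 24.9² + 2·[3·18.8·24.9·0.26] = 3800.97 + 730.267 = 4531.24.
Because errors are independent across components, Cov(Tᵢ,Tⱼ) = Cov(Xᵢ,Xⱼ); the off-diagonal part of the true-score variance is the same as above.
True-score variance = [3²·18.8²·0.91 + 24.9²·0.84] + 730.267 = 3415.48 + 730.267 = 4145.75.
Reliability = 4145.75 / 4531.24 = 0.9149.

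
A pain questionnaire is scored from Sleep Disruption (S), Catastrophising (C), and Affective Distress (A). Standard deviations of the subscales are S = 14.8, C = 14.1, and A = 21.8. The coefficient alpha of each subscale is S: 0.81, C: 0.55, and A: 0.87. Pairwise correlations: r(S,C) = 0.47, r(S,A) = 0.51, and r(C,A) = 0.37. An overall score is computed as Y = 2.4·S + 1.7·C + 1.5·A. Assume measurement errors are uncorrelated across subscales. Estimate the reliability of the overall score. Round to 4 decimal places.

Var(Y) = 2.4²·14.8² + 1.7²·14.1² + 1.5²·21.8² + 2·[4.08·14.8·14.1·0.47 + 3.6·14.8·21.8·0.51 + 2.55·14.1·21.8·0.37] = 2905.52 + 2565.09 = 5470.61.
Because errors are independent across components, Cov(Tᵢ,Tⱼ) = Cov(Xᵢ,Xⱼ); the off-diagonal part of the true-score variance is the same as above.
True-score variance = [2.4²·14.8²·0.81 + 1.7²·14.1²·0.55 + 1.5²·21.8²·0.87] + 2565.09 = 2268.24 + 2565.09 = 4833.33.
Reliability = 4833.33 / 5470.61 = 0.8835.

0.8835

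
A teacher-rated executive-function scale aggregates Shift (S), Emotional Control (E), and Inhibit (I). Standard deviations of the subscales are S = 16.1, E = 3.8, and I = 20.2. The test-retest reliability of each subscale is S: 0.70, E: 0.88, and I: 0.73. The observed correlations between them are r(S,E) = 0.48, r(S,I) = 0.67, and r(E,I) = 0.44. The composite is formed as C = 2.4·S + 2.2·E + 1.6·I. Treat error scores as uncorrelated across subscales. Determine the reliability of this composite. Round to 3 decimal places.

Var(C) = 2.4²·16.1² + 2.2²·3.8² + 1.6²·20.2² + 2·[5.28·16.1·3.8·0.48 + 3.84·16.1·20.2·0.67 + 3.52·3.8·20.2·0.44] = 2607.52 + 2221.33 = 4828.85.
With uncorrelated errors the cross-covariances are all true-score covariance, so they carry over unchanged; only the diagonal terms shrink to ρᵢσᵢ².
True-score variance = [2.4²·16.1²·0.70 + 2.2²·3.8²·0.88 + 1.6²·20.2²·0.73] + 2221.33 = 1869.18 + 2221.33 = 4090.52.
Reliability = 4090.52 / 4828.85 = 0.847.

0.847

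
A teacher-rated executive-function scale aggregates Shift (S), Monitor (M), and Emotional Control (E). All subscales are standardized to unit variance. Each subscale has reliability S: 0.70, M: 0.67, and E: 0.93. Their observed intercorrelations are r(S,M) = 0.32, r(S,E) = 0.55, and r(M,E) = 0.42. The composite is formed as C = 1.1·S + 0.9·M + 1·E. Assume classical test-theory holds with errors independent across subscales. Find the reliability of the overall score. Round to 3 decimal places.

Var(C) = 1.1² + 0.9² + 1 + 2·[0.99·0.32 + 1.1·0.55 + 0.9·0.42] = 3.02 + 2.5996 = 5.6196.
With uncorrelated errors the cross-covariances are all true-score covariance, so they carry over unchanged; only the diagonal terms shrink to ρᵢσᵢ².
True-score variance = [1.1²·0.70 + 0.9²·0.67 + 0.93] + 2.5996 = 2.3197 + 2.5996 = 4.9193.
Reliability = 4.9193 / 5.6196 = 0.875.

0.875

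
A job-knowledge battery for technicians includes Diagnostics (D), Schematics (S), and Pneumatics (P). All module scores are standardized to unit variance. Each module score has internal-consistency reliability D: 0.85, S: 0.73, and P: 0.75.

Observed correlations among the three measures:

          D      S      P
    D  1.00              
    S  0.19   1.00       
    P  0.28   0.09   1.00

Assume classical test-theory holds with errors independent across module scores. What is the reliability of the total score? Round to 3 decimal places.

0.837

Var(D+S+P) = 3 + 2·[0.19 + 0.28 + 0.09] = 3 + 1.12 = 4.12.
With uncorrelated errors the cross-covariances are all true-score covariance, so they carry over unchanged; only the diagonal terms shrink to ρᵢσᵢ².
True-score variance = [0.85 + 0.73 + 0.75] + 1.12 = 2.33 + 1.12 = 3.45.
Reliability = 3.45 / 4.12 = 0.837.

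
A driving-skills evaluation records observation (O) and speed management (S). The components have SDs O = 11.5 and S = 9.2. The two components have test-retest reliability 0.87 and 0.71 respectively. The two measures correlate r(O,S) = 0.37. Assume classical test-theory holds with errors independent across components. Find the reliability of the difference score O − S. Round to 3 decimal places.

0.699

Var(O−S) = 11.5² + 9.2² − 2·11.5·9.2·0.37 = 216.89 − 78.292 = 138.598.
Because errors are independent across components, Cov(Tᵢ,Tⱼ) = Cov(Xᵢ,Xⱼ); the off-diagonal part of the true-score variance is the same as above.
True-score variance = [11.5²·0.87 + 9.2²·0.71] − 78.292 = 175.152 − 78.292 = 96.8599.
Reliability = 96.8599 / 138.598 = 0.699.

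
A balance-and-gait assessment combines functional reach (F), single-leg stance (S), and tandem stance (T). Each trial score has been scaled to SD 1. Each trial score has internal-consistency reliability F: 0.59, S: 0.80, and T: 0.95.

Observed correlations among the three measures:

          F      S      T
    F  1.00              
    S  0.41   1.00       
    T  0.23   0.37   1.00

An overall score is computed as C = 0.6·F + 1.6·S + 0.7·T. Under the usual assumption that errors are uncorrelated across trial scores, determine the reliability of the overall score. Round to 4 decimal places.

Var(C) = 0.6² + 1.6² + 0.7² + 2·[0.96·0.41 + 0.42·0.23 + 1.12·0.37] = 3.41 + 1.8092 = 5.2192.
With uncorrelated errors the cross-covariances are all true-score covariance, so they carry over unchanged; only the diagonal terms shrink to ρᵢσᵢ².
True-score variance = [0.6²·0.59 + 1.6²·0.80 + 0.7²·0.95] + 1.8092 = 2.7259 + 1.8092 = 4.5351.
Reliability = 4.5351 / 5.2192 = 0.8689.

0.8689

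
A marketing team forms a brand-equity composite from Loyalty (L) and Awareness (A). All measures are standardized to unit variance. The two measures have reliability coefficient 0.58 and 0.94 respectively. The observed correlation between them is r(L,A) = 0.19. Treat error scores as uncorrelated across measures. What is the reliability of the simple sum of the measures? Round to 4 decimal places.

0.7983

Var(L+A) = 2 + 2·[0.19] = 2 + 0.38 = 2.38.
With uncorrelated errors the cross-covariances are all true-score covariance, so they carry over unchanged; only the diagonal terms shrink to ρᵢσᵢ².
True-score variance = [0.58 + 0.94] + 0.38 = 1.52 + 0.38 = 1.9.
Reliability = 1.9 / 2.38 = 0.7983.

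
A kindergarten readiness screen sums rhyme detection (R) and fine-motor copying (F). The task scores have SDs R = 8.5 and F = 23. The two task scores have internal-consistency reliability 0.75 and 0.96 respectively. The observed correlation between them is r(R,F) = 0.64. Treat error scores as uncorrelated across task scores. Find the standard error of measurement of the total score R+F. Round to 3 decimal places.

6.263

Var(total) = 601.25 + 250.24 = 851.49.
True-score variance = 562.027 + 250.24 = 812.267, so reliability = 0.9539.
Error variance = 851.49 − 812.267 = 39.2225; SEM = √39.2225 = 6.263.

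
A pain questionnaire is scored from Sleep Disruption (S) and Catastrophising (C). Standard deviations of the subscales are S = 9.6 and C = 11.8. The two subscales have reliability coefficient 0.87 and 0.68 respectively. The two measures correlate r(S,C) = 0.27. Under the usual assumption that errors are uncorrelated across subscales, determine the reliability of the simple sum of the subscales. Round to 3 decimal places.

0.807

Var(S+C) = 9.6² + 11.8² + 2·[9.6·11.8·0.27] = 231.4 + 61.1712 = 292.571.
Under uncorrelated errors the observed covariances equal the true-score covariances, so only the own-variance terms attenuate.
True-score variance = [9.6²·0.87 + 11.8²·0.68] + 61.1712 = 174.862 + 61.1712 = 236.034.
Reliability = 236.034 / 292.571 = 0.807.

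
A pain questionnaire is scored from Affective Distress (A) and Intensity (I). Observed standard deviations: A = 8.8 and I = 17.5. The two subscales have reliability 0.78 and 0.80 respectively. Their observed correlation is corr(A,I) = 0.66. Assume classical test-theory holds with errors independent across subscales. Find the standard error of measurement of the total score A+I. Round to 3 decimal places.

8.848

Var(total) = 383.69 + 203.28 = 586.97.
True-score variance = 305.403 + 203.28 = 508.683, so reliability = 0.8666.
Error variance = 586.97 − 508.683 = 78.2868; SEM = √78.2868 = 8.848.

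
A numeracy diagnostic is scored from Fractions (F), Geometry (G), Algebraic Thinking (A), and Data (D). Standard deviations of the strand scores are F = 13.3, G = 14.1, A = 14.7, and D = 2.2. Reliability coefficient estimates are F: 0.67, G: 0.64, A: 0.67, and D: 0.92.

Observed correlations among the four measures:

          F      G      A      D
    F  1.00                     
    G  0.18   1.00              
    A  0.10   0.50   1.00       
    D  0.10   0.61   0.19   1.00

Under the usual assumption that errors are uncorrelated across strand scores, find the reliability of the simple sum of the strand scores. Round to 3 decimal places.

0.791

Var(F+G+A+D) = 13.3² + 14.1² + 14.7² + 2.2² + 2·[13.3·14.1·0.18 + 13.3·14.7·0.10 + 13.3·2.2·0.10 + 14.1·14.7·0.50 + 14.1·2.2·0.61 + 14.7·2.2·0.19] = 596.63 + 369.868 = 966.498.
Because errors are independent across components, Cov(Tᵢ,Tⱼ) = Cov(Xᵢ,Xⱼ); the off-diagonal part of the true-score variance is the same as above.
True-score variance = [13.3²·0.67 + 14.1²·0.64 + 14.7²·0.67 + 2.2²·0.92] + 369.868 = 394.988 + 369.868 = 764.856.
Reliability = 764.856 / 966.498 = 0.791.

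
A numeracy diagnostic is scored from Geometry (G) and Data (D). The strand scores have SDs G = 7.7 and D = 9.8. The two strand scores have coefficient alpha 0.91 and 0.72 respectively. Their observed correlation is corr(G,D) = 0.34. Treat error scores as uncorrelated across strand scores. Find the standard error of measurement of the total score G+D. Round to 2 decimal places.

Var(total) = 155.33 + 51.3128 = 206.643.
True-score variance = 123.103 + 51.3128 = 174.416, so reliability = 0.8440.
Error variance = 206.643 − 174.416 = 32.2273; SEM = √32.2273 = 5.68.

5.68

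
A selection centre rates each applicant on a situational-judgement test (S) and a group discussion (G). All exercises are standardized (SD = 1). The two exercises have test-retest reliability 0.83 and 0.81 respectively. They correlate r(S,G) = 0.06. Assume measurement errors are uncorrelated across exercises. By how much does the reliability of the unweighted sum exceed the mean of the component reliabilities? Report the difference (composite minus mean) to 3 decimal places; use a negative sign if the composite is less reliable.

0.010

Var(sum) = 2 + 0.12 = 2.12; true-score variance = 1.64 + 0.12 = 1.76; composite reliability = 0.8302.
Mean component reliability = 0.8200.
Difference = 0.8302 − 0.8200 = 0.010.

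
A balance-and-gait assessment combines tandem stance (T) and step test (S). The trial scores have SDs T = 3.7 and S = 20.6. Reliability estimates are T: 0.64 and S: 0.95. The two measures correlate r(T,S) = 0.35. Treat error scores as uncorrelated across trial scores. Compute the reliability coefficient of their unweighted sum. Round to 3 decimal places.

Var(T+S) = 3.7² + 20.6² + 2·[3.7·20.6·0.35] = 438.05 + 53.354 = 491.404.
Because errors are independent across components, Cov(Tᵢ,Tⱼ) = Cov(Xᵢ,Xⱼ); the off-diagonal part of the true-score variance is the same as above.
True-score variance = [3.7²·0.64 + 20.6²·0.95] + 53.354 = 411.904 + 53.354 = 465.258.
Reliability = 465.258 / 491.404 = 0.947.

0.947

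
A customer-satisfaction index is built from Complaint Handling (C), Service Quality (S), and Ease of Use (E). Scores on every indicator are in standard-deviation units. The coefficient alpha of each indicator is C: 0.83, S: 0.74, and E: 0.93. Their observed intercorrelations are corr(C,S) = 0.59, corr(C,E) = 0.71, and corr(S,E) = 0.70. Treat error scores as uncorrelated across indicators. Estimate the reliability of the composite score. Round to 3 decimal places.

0.929

Var(C+S+E) = 3 + 2·[0.59 + 0.71 + 0.70] = 3 + 4 = 7.
Under uncorrelated errors the observed covariances equal the true-score covariances, so only the own-variance terms attenuate.
True-score variance = [0.83 + 0.74 + 0.93] + 4 = 2.5 + 4 = 6.5.
Reliability = 6.5 / 7 = 0.929.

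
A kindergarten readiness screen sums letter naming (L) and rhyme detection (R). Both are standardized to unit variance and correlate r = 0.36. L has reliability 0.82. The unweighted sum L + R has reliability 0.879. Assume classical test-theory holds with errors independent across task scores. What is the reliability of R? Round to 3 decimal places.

0.851

Var(L+R) = 2 + 2·0.36 = 2.720.
True-score variance = ρ_L + ρ_R + 2·0.36, so 0.879 = (0.82 + ρ_R + 0.72) / 2.720.
ρ_R = 0.879·2.720 − 0.82 − 0.72 = 0.851.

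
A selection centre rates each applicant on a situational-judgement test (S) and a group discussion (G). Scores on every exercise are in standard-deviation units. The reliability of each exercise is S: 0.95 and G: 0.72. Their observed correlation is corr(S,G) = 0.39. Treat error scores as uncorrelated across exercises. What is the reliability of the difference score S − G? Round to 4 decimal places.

0.7295

Var(S−G) = 1 + 1 − 2·0.39 = 2 − 0.78 = 1.22.
Under uncorrelated errors the observed covariances equal the true-score covariances, so only the own-variance terms attenuate.
True-score variance = [0.95 + 0.72] − 0.78 = 1.67 − 0.78 = 0.89.
Reliability = 0.89 / 1.22 = 0.7295.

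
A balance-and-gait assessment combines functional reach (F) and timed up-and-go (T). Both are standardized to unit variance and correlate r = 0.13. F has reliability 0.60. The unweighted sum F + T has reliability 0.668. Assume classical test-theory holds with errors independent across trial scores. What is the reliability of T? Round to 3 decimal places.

0.650

Var(F+T) = 2 + 2·0.13 = 2.260.
True-score variance = ρ_F + ρ_T + 2·0.13, so 0.668 = (0.60 + ρ_T + 0.26) / 2.260.
ρ_T = 0.668·2.260 − 0.60 − 0.26 = 0.650.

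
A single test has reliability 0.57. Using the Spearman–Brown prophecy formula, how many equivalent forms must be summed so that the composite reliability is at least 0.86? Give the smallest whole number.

k ≥ ρ*(1−ρ₁)/(ρ₁(1−ρ*)) = 0.86·0.43 / (0.57·0.14) = 4.634.
Smallest integer k = 5.

5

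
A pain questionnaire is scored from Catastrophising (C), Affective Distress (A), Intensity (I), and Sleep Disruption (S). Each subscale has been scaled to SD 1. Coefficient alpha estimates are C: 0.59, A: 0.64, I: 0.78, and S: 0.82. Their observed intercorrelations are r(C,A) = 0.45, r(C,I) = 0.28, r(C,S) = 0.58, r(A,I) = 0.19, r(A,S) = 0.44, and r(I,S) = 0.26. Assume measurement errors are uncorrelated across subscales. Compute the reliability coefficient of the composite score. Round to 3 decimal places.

Var(C+A+I+S) = 4 + 2·[0.45 + 0.28 + 0.58 + 0.19 + 0.44 + 0.26] = 4 + 4.4 = 8.4.
With uncorrelated errors the cross-covariances are all true-score covariance, so they carry over unchanged; only the diagonal terms shrink to ρᵢσᵢ².
True-score variance = [0.59 + 0.64 + 0.78 + 0.82] + 4.4 = 2.83 + 4.4 = 7.23.
Reliability = 7.23 / 8.4 = 0.861.

0.861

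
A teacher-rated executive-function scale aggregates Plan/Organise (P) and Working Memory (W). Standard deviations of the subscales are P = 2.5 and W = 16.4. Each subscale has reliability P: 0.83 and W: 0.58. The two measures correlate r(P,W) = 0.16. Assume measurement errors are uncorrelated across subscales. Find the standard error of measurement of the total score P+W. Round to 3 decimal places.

10.678

Var(total) = 275.21 + 13.12 = 288.33.
True-score variance = 161.184 + 13.12 = 174.304, so reliability = 0.6045.
Error variance = 288.33 − 174.304 = 114.026; SEM = √114.026 = 10.678.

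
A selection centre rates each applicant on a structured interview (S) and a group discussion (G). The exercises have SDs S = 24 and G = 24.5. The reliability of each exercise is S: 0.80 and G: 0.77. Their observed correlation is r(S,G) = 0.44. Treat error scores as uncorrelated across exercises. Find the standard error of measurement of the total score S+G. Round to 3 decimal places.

15.914

Var(total) = 1176.25 + 517.44 = 1693.69.
True-score variance = 922.993 + 517.44 = 1440.43, so reliability = 0.8505.
Error variance = 1693.69 − 1440.43 = 253.257; SEM = √253.257 = 15.914.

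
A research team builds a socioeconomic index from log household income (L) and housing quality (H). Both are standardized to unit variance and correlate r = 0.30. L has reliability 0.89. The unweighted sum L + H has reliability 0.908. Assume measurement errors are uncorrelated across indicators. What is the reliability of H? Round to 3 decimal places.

Var(L+H) = 2 + 2·0.30 = 2.600.
True-score variance = ρ_L + ρ_H + 2·0.30, so 0.908 = (0.89 + ρ_H + 0.60) / 2.600.
ρ_H = 0.908·2.600 − 0.89 − 0.60 = 0.871.

0.871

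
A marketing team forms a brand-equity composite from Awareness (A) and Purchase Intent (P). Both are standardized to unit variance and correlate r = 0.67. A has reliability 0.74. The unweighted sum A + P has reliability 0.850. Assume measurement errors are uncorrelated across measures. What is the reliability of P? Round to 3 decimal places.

Var(A+P) = 2 + 2·0.67 = 3.340.
True-score variance = ρ_A + ρ_P + 2·0.67, so 0.850 = (0.74 + ρ_P + 1.34) / 3.340.
ρ_P = 0.850·3.340 − 0.74 − 1.34 = 0.759.

0.759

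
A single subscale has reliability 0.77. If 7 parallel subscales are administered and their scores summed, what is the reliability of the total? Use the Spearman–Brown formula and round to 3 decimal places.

0.959

ρ_k = kρ / (1 + (k−1)ρ) = 7·0.77 / (1 + 6·0.77) = 5.390 / 5.620 = 0.959.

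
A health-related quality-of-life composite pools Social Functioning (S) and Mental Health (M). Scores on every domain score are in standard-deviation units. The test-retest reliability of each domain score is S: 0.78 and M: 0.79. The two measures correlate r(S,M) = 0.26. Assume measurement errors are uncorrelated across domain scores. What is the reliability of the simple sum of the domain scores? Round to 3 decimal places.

0.829

Var(S+M) = 2 + 2·[0.26] = 2 + 0.52 = 2.52.
Under uncorrelated errors the observed covariances equal the true-score covariances, so only the own-variance terms attenuate.
True-score variance = [0.78 + 0.79] + 0.52 = 1.57 + 0.52 = 2.09.
Reliability = 2.09 / 2.52 = 0.829.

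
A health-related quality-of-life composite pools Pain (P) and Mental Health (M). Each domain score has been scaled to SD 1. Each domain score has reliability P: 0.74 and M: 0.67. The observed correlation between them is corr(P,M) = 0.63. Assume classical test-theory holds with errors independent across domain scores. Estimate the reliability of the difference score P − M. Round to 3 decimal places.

Var(P−M) = 1 + 1 − 2·0.63 = 2 − 1.26 = 0.74.
Under uncorrelated errors the observed covariances equal the true-score covariances, so only the own-variance terms attenuate.
True-score variance = [0.74 + 0.67] − 1.26 = 1.41 − 1.26 = 0.15.
Reliability = 0.15 / 0.74 = 0.203.

0.203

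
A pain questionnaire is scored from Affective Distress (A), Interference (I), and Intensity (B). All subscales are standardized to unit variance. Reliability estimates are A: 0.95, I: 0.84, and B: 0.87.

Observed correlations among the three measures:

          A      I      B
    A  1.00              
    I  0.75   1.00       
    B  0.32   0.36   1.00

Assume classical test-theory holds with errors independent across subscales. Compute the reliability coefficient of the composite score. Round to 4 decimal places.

Var(A+I+B) = 3 + 2·[0.75 + 0.32 + 0.36] = 3 + 2.86 = 5.86.
Under uncorrelated errors the observed covariances equal the true-score covariances, so only the own-variance terms attenuate.
True-score variance = [0.95 + 0.84 + 0.87] + 2.86 = 2.66 + 2.86 = 5.52.
Reliability = 5.52 / 5.86 = 0.9420.

0.9420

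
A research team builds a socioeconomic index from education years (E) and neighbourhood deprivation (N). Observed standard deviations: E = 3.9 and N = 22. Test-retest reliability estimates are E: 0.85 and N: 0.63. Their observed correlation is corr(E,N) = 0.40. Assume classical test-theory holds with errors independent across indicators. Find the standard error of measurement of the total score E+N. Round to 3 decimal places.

13.467

Var(total) = 499.21 + 68.64 = 567.85.
True-score variance = 317.849 + 68.64 = 386.488, so reliability = 0.6806.
Error variance = 567.85 − 386.488 = 181.362; SEM = √181.362 = 13.467.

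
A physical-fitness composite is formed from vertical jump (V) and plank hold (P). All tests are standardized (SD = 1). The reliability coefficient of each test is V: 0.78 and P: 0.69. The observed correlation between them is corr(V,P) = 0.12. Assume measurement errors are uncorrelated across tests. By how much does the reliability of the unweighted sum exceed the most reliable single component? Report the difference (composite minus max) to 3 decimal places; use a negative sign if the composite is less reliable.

Var(sum) = 2 + 0.24 = 2.24; true-score variance = 1.47 + 0.24 = 1.71; composite reliability = 0.7634.
Max component reliability = 0.7800.
Difference = 0.7634 − 0.7800 = -0.017.

-0.017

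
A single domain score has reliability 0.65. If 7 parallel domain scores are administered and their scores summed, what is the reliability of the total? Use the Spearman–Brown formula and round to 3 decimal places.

ρ_k = kρ / (1 + (k−1)ρ) = 7·0.65 / (1 + 6·0.65) = 4.550 / 4.900 = 0.929.

0.929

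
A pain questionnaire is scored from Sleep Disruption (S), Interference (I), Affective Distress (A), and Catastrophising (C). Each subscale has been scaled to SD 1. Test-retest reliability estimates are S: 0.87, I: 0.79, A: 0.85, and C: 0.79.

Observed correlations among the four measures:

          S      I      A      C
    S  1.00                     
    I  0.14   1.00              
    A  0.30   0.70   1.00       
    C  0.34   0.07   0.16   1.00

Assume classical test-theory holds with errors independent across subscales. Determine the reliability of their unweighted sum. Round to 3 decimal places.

0.906

Var(S+I+A+C) = 4 + 2·[0.14 + 0.30 + 0.34 + 0.70 + 0.07 + 0.16] = 4 + 3.42 = 7.42.
Because errors are independent across components, Cov(Tᵢ,Tⱼ) = Cov(Xᵢ,Xⱼ); the off-diagonal part of the true-score variance is the same as above.
True-score variance = [0.87 + 0.79 + 0.85 + 0.79] + 3.42 = 3.3 + 3.42 = 6.72.
Reliability = 6.72 / 7.42 = 0.906.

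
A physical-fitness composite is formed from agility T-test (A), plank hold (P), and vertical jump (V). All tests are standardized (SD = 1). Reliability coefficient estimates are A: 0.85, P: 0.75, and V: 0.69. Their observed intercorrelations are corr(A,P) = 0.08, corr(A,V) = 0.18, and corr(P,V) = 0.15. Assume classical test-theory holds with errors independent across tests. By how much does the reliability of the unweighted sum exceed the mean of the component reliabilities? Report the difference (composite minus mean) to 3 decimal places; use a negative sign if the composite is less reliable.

0.051

Var(sum) = 3 + 0.82 = 3.82; true-score variance = 2.29 + 0.82 = 3.11; composite reliability = 0.8141.
Mean component reliability = 0.7633.
Difference = 0.8141 − 0.7633 = 0.051.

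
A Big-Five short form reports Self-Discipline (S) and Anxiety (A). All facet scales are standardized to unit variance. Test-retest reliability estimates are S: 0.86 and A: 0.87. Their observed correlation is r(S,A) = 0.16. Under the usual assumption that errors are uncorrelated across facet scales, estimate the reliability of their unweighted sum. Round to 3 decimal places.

Var(S+A) = 2 + 2·[0.16] = 2 + 0.32 = 2.32.
Because errors are independent across components, Cov(Tᵢ,Tⱼ) = Cov(Xᵢ,Xⱼ); the off-diagonal part of the true-score variance is the same as above.
True-score variance = [0.86 + 0.87] + 0.32 = 1.73 + 0.32 = 2.05.
Reliability = 2.05 / 2.32 = 0.884.

0.884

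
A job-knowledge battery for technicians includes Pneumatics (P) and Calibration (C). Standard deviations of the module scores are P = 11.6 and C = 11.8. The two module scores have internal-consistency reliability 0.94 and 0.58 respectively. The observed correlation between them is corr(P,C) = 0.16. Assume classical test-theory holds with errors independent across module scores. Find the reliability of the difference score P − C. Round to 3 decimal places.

0.711

Var(P−C) = 11.6² + 11.8² − 2·11.6·11.8·0.16 = 273.8 − 43.8016 = 229.998.
Under uncorrelated errors the observed covariances equal the true-score covariances, so only the own-variance terms attenuate.
True-score variance = [11.6²·0.94 + 11.8²·0.58] − 43.8016 = 207.246 − 43.8016 = 163.444.
Reliability = 163.444 / 229.998 = 0.711.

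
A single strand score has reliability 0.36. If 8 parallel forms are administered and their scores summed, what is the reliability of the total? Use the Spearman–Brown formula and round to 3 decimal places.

ρ_k = kρ / (1 + (k−1)ρ) = 8·0.36 / (1 + 7·0.36) = 2.880 / 3.520 = 0.818.

0.818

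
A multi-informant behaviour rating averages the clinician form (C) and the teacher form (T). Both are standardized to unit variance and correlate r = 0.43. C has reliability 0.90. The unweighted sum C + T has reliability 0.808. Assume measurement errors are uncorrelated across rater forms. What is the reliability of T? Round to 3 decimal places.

Var(C+T) = 2 + 2·0.43 = 2.860.
True-score variance = ρ_C + ρ_T + 2·0.43, so 0.808 = (0.90 + ρ_T + 0.86) / 2.860.
ρ_T = 0.808·2.860 − 0.90 − 0.86 = 0.551.

0.551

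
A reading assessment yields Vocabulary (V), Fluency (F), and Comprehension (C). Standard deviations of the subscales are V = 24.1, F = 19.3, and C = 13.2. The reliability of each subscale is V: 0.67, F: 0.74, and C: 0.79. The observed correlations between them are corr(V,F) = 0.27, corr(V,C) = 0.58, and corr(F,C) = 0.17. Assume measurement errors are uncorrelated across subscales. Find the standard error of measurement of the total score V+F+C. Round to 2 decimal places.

Var(total) = 1127.54 + 706.808 = 1834.35.
True-score variance = 802.435 + 706.808 = 1509.24, so reliability = 0.8228.
Error variance = 1834.35 − 1509.24 = 325.105; SEM = √325.105 = 18.03.

18.03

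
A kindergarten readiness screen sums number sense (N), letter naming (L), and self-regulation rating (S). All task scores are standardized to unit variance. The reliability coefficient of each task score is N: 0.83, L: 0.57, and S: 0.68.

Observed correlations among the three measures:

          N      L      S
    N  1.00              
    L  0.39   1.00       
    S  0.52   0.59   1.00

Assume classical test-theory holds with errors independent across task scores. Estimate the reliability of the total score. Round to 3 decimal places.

0.847

Var(N+L+S) = 3 + 2·[0.39 + 0.52 + 0.59] = 3 + 3 = 6.
Under uncorrelated errors the observed covariances equal the true-score covariances, so only the own-variance terms attenuate.
True-score variance = [0.83 + 0.57 + 0.68] + 3 = 2.08 + 3 = 5.08.
Reliability = 5.08 / 6 = 0.847.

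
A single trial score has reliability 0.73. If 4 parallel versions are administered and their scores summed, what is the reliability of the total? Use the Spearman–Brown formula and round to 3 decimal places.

ρ_k = kρ / (1 + (k−1)ρ) = 4·0.73 / (1 + 3·0.73) = 2.920 / 3.190 = 0.915.

0.915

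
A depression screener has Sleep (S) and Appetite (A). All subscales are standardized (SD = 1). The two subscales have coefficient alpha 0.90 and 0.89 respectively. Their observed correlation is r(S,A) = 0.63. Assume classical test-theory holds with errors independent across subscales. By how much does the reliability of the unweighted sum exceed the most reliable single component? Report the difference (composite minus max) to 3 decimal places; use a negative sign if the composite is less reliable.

Var(sum) = 2 + 1.26 = 3.26; true-score variance = 1.79 + 1.26 = 3.05; composite reliability = 0.9356.
Max component reliability = 0.9000.
Difference = 0.9356 − 0.9000 = 0.036.

0.036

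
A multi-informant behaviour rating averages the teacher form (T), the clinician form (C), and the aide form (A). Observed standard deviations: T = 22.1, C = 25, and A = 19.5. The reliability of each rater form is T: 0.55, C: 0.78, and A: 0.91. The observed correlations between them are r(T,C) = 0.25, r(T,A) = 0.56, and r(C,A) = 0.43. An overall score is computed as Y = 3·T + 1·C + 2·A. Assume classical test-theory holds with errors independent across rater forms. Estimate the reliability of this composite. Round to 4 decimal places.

0.7972

Var(Y) = 3²·22.1² + 25² + 2²·19.5² + 2·[3·22.1·25·0.25 + 6·22.1·19.5·0.56 + 2·25·19.5·0.43] = 6541.69 + 4563.23 = 11104.9.
Under uncorrelated errors the observed covariances equal the true-score covariances, so only the own-variance terms attenuate.
True-score variance = [3²·22.1²·0.55 + 25²·0.78 + 2²·19.5²·0.91] + 4563.23 = 4289.24 + 4563.23 = 8852.47.
Reliability = 8852.47 / 11104.9 = 0.7972.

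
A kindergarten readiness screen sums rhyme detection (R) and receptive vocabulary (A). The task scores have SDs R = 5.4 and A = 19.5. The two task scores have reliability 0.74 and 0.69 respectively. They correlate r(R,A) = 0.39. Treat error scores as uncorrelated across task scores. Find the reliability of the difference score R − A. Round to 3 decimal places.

0.617

Var(R−A) = 5.4² + 19.5² − 2·5.4·19.5·0.39 = 409.41 − 82.134 = 327.276.
Because errors are independent across components, Cov(Tᵢ,Tⱼ) = Cov(Xᵢ,Xⱼ); the off-diagonal part of the true-score variance is the same as above.
True-score variance = [5.4²·0.74 + 19.5²·0.69] − 82.134 = 283.951 − 82.134 = 201.817.
Reliability = 201.817 / 327.276 = 0.617.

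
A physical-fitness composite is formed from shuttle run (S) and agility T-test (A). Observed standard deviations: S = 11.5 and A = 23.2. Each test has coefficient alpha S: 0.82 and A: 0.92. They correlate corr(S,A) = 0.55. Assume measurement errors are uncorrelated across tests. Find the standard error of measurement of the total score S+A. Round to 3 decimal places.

8.177

Var(total) = 670.49 + 293.48 = 963.97.
True-score variance = 603.626 + 293.48 = 897.106, so reliability = 0.9306.
Error variance = 963.97 − 897.106 = 66.8642; SEM = √66.8642 = 8.177.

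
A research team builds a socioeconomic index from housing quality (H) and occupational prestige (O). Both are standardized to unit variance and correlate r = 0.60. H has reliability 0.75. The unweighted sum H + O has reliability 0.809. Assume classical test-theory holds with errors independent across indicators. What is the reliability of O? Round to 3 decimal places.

Var(H+O) = 2 + 2·0.60 = 3.200.
True-score variance = ρ_H + ρ_O + 2·0.60, so 0.809 = (0.75 + ρ_O + 1.20) / 3.200.
ρ_O = 0.809·3.200 − 0.75 − 1.20 = 0.639.

0.639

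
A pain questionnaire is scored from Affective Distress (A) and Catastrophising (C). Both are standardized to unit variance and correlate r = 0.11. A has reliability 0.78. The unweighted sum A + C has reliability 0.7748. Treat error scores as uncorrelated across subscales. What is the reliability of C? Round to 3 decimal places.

Var(A+C) = 2 + 2·0.11 = 2.220.
True-score variance = ρ_A + ρ_C + 2·0.11, so 0.7748 = (0.78 + ρ_C + 0.22) / 2.220.
ρ_C = 0.7748·2.220 − 0.78 − 0.22 = 0.720.

0.720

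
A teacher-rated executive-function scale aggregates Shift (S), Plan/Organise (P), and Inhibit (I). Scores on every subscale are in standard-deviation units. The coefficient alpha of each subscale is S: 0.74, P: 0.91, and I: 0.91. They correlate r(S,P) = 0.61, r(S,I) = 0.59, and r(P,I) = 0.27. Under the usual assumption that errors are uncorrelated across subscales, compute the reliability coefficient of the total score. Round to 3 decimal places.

0.926

Var(S+P+I) = 3 + 2·[0.61 + 0.59 + 0.27] = 3 + 2.94 = 5.94.
With uncorrelated errors the cross-covariances are all true-score covariance, so they carry over unchanged; only the diagonal terms shrink to ρᵢσᵢ².
True-score variance = [0.74 + 0.91 + 0.91] + 2.94 = 2.56 + 2.94 = 5.5.
Reliability = 5.5 / 5.94 = 0.926.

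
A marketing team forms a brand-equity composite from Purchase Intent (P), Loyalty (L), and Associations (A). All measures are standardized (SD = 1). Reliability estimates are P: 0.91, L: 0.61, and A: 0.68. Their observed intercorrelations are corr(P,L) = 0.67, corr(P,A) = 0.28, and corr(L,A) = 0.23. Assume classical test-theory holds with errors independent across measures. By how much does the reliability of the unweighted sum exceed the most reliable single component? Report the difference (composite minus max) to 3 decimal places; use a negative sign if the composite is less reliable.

-0.059

Var(sum) = 3 + 2.36 = 5.36; true-score variance = 2.2 + 2.36 = 4.56; composite reliability = 0.8507.
Max component reliability = 0.9100.
Difference = 0.8507 − 0.9100 = -0.059.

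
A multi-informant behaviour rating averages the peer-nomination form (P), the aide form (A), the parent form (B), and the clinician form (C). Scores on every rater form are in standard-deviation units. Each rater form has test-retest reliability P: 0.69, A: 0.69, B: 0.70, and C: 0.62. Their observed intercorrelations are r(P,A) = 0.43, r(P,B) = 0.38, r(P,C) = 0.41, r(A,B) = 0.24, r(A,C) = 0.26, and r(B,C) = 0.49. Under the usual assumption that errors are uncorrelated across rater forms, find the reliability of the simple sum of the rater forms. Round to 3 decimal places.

Var(P+A+B+C) = 4 + 2·[0.43 + 0.38 + 0.41 + 0.24 + 0.26 + 0.49] = 4 + 4.42 = 8.42.
Because errors are independent across components, Cov(Tᵢ,Tⱼ) = Cov(Xᵢ,Xⱼ); the off-diagonal part of the true-score variance is the same as above.
True-score variance = [0.69 + 0.69 + 0.70 + 0.62] + 4.42 = 2.7 + 4.42 = 7.12.
Reliability = 7.12 / 8.42 = 0.846.

0.846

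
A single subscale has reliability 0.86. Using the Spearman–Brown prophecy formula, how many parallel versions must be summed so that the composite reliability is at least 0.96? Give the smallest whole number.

4

k ≥ ρ*(1−ρ₁)/(ρ₁(1−ρ*)) = 0.96·0.14 / (0.86·0.04) = 3.907.
Smallest integer k = 4.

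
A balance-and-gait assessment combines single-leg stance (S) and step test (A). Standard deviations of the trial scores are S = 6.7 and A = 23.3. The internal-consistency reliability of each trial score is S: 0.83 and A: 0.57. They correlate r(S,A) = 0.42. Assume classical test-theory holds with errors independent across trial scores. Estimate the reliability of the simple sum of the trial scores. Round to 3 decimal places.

0.665

Var(S+A) = 6.7² + 23.3² + 2·[6.7·23.3·0.42] = 587.78 + 131.132 = 718.912.
With uncorrelated errors the cross-covariances are all true-score covariance, so they carry over unchanged; only the diagonal terms shrink to ρᵢσᵢ².
True-score variance = [6.7²·0.83 + 23.3²·0.57] + 131.132 = 346.706 + 131.132 = 477.838.
Reliability = 477.838 / 718.912 = 0.665.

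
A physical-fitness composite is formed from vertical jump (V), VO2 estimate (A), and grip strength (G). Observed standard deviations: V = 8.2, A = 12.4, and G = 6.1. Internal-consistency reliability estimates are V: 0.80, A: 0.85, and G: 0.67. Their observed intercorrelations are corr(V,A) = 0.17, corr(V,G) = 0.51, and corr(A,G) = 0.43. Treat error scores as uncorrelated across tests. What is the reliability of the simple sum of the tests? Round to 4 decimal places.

0.8807

Var(V+A+G) = 8.2² + 12.4² + 6.1² + 2·[8.2·12.4·0.17 + 8.2·6.1·0.51 + 12.4·6.1·0.43] = 258.21 + 150.642 = 408.852.
Under uncorrelated errors the observed covariances equal the true-score covariances, so only the own-variance terms attenuate.
True-score variance = [8.2²·0.80 + 12.4²·0.85 + 6.1²·0.67] + 150.642 = 209.419 + 150.642 = 360.061.
Reliability = 360.061 / 408.852 = 0.8807.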